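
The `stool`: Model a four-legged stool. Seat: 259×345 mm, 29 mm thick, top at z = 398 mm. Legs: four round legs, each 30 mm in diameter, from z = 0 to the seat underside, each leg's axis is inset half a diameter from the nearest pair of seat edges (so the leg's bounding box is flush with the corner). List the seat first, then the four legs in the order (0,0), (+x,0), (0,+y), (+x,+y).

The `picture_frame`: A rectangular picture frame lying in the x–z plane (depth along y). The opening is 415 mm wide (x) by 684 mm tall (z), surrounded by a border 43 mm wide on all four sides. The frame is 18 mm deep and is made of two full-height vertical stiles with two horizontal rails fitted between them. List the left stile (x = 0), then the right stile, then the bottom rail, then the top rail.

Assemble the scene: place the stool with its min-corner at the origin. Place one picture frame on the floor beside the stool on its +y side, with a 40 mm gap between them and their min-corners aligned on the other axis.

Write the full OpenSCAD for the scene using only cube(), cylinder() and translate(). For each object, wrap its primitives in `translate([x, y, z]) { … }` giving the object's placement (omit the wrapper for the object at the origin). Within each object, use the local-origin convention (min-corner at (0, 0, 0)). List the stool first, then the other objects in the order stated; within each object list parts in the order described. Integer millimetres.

translate([0, 0, 369]) cube([259, 345, 29]);
translate([15, 15, 0]) cylinder(h = 369, r = 15);
translate([244, 15, 0]) cylinder(h = 369, r = 15);
translate([15, 330, 0]) cylinder(h = 369, r = 15);
translate([244, 330, 0]) cylinder(h = 369, r = 15);
translate([0, 385, 0]) {
  cube([43, 18, 770]);
  translate([458, 0, 0]) cube([43, 18, 770]);
  translate([43, 0, 0]) cube([415, 18, 43]);
  translate([43, 0, 727]) cube([415, 18, 43]);
}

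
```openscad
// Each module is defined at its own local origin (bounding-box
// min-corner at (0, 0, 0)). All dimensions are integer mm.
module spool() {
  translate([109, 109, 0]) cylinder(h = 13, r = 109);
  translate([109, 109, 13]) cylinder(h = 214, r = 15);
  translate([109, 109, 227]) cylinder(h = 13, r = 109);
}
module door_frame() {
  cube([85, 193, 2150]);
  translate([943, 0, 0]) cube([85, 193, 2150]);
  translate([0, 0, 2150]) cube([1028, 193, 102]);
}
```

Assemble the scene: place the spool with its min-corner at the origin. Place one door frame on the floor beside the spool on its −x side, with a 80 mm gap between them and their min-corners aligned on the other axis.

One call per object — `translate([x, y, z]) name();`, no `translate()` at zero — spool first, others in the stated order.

spool();
translate([-1108, 0, 0]) door_frame();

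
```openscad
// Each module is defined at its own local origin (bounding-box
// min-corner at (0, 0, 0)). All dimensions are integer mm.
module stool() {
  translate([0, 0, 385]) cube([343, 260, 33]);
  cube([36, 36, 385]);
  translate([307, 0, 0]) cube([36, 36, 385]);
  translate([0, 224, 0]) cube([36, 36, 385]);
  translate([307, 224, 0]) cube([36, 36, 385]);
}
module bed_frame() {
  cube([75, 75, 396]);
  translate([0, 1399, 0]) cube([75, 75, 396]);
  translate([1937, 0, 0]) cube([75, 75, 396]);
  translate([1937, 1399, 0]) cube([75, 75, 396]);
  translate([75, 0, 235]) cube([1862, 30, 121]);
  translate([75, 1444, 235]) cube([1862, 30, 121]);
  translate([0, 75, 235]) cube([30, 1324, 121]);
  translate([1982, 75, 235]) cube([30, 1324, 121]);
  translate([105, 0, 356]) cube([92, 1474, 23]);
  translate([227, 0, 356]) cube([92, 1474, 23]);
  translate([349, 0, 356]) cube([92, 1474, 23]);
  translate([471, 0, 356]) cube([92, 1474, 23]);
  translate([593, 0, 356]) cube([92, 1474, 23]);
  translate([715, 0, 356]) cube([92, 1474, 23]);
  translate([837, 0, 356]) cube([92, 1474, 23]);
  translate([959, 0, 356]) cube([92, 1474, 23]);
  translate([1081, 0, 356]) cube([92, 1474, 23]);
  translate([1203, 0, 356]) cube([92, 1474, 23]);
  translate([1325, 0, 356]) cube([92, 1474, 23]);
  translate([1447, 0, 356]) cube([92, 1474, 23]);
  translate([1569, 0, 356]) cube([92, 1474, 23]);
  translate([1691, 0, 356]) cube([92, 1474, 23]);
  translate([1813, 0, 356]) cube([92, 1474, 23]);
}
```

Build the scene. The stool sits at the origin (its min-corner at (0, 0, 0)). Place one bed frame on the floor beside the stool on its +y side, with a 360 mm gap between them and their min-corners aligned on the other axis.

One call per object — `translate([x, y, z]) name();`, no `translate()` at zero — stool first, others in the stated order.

stool();
translate([0, 620, 0]) bed_frame();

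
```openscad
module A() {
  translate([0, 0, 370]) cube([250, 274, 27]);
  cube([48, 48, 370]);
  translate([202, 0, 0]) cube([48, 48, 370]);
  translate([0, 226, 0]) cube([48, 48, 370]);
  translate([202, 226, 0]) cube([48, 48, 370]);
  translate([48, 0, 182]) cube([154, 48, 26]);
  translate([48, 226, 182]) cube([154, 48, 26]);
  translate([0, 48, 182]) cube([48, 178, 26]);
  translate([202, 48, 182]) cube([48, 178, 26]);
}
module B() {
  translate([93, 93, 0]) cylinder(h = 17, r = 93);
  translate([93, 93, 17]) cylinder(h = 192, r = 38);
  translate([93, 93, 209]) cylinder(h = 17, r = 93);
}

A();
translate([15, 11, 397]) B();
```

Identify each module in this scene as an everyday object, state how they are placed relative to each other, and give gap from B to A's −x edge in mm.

The spool's min-x is at 15; the stool's min-x is 0; gap = 15 mm.

A is a stool. B is a spool. The spool is on top of the stool. The gap from the spool to the stool's −x edge is 15 mm.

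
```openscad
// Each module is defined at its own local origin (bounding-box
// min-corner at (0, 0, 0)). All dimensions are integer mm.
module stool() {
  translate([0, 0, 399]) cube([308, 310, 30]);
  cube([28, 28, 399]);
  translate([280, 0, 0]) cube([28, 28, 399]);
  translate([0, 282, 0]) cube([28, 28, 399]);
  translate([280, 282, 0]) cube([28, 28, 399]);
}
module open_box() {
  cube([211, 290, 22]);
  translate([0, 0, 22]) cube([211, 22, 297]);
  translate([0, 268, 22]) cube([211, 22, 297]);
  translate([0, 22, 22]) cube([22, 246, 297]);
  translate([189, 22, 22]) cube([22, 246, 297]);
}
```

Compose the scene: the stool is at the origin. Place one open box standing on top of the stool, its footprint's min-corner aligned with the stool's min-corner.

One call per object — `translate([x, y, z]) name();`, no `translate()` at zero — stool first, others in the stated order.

stool();
translate([0, 0, 429]) open_box();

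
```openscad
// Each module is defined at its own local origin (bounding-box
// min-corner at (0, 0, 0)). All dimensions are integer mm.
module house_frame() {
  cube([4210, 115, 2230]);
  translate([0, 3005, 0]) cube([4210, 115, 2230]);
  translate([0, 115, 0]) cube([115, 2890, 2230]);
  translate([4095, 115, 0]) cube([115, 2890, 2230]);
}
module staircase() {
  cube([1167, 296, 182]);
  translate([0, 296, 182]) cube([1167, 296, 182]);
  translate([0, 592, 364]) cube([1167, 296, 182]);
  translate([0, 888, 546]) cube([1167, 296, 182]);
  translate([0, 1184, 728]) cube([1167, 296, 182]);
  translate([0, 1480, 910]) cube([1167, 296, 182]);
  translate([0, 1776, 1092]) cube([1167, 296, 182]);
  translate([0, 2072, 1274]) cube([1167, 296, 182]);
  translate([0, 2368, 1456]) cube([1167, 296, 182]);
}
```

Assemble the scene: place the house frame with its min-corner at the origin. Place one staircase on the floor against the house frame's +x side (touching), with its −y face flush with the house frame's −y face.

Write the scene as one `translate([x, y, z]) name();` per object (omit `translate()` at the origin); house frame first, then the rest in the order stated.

house_frame();
translate([4210, 0, 0]) staircase();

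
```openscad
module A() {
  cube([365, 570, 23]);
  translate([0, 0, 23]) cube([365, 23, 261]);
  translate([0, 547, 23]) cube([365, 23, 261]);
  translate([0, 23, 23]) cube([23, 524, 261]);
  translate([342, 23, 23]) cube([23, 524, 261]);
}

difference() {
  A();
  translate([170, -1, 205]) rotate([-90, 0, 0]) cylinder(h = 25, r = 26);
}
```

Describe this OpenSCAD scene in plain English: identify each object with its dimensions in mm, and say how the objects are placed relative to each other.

A is an open storage box with external size 365×570×284 mm and wall thickness 23 mm (the base is also 23 mm thick). The base covers the whole footprint; the four walls stand on the base, with the y-facing walls full-width and the x-facing walls fitting between their inner faces.

The open box has a circular hole of radius 26 mm through its front wall, centred at (x = 170, z = 205).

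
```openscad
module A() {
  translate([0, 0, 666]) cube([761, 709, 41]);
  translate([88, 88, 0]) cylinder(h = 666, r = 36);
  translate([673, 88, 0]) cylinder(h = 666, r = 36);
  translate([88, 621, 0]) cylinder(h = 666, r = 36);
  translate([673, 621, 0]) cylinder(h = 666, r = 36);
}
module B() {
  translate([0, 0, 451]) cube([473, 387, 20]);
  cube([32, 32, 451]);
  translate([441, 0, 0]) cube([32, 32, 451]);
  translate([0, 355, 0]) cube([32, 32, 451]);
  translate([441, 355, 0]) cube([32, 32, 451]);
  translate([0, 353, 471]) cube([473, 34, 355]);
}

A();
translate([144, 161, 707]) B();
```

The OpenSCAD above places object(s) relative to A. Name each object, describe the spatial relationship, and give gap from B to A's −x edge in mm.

The chair's min-x is at 144; the table's min-x is 0; gap = 144 mm.

A is a table. B is a chair. The chair is on top of the table, centred. The gap from the chair to the table's −x edge is 144 mm.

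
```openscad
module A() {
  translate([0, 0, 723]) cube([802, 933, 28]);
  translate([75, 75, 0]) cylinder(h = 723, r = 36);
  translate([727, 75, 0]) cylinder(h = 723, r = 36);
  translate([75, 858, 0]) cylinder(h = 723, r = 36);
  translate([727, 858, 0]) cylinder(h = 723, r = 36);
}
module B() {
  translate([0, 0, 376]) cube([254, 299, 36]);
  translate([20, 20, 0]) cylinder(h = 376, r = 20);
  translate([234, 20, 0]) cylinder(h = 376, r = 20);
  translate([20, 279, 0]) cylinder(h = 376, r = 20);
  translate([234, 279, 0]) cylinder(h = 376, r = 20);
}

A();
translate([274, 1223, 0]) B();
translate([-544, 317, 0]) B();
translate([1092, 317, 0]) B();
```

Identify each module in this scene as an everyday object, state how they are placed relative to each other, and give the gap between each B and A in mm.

Each stool's nearest face is 290 mm from the table's bounding box.

A is a table. B is a stool. Three stools sit around the table at the +y, −x, +x sides. The gap between each stool and the table is 290 mm.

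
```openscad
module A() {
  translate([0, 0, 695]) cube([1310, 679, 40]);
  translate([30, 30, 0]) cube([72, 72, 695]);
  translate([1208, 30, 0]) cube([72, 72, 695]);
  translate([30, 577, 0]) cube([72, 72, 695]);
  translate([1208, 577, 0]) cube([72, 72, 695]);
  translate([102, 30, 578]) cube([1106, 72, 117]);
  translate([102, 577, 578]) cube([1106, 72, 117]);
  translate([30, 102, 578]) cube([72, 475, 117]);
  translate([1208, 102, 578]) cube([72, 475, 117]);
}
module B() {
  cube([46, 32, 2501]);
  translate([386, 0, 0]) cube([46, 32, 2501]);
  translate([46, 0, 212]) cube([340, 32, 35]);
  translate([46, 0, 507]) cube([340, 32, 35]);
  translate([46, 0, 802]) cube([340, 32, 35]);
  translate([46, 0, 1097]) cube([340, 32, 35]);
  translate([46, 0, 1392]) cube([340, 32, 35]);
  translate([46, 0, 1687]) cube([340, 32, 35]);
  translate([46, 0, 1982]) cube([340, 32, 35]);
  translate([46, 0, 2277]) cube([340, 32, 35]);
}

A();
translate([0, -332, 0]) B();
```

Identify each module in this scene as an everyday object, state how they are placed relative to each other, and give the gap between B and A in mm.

A is a table. B is a ladder. The ladder is on the floor beside the table on its −y side. The gap between the ladder and the table is 300 mm.

The ladder's nearest face is 300 mm from the table's −y face.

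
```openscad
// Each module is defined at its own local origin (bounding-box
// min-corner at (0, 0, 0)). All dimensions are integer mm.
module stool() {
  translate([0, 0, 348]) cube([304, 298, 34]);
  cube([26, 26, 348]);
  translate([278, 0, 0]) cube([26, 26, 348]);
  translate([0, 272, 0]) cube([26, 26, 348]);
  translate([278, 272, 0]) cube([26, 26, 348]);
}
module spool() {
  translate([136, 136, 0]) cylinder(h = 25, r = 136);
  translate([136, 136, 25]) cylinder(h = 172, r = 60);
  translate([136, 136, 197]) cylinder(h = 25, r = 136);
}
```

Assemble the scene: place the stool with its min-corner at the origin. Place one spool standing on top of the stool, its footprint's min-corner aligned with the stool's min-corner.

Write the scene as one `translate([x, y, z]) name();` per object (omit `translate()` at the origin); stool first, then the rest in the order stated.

stool();
translate([0, 0, 382]) spool();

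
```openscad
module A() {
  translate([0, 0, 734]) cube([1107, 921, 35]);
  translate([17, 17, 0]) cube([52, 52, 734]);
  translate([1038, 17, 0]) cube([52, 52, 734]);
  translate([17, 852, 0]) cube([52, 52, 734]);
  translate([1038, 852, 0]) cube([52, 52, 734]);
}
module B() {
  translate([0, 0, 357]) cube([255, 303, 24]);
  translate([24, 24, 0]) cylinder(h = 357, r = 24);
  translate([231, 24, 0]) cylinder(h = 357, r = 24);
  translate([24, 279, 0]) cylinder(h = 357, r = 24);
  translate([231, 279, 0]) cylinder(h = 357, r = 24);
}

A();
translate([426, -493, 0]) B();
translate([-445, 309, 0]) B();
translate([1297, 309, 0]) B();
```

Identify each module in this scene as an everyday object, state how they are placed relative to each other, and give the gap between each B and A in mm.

Each stool's nearest face is 190 mm from the table's bounding box.

A is a table. B is a stool. Three stools sit around the table at the −y, −x, +x sides. The gap between each stool and the table is 190 mm.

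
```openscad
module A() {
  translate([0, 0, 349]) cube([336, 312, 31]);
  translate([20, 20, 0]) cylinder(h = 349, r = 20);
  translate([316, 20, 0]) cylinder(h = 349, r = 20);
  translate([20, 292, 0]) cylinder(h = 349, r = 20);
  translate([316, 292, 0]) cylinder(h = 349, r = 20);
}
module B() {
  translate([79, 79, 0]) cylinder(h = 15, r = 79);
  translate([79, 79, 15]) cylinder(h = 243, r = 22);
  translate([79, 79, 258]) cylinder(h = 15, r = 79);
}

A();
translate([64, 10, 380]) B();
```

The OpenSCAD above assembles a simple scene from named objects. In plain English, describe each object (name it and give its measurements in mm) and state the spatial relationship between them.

A is a four-legged stool. The seat is a 336×312×31 mm slab whose top surface is at z = 380 mm; four round legs, each 40 mm in diameter, run from the floor (z = 0) to the underside of the seat, each leg's axis is inset half a diameter from the nearest pair of seat edges (so the leg's bounding box is flush with the corner).

B is a spool: two coaxial disc flanges of radius 79 mm and thickness 15 mm, joined by a core cylinder of radius 22 mm and height 243 mm. The lower flange rests on z = 0 and the three cylinders share a vertical axis.

The spool is on top of the stool.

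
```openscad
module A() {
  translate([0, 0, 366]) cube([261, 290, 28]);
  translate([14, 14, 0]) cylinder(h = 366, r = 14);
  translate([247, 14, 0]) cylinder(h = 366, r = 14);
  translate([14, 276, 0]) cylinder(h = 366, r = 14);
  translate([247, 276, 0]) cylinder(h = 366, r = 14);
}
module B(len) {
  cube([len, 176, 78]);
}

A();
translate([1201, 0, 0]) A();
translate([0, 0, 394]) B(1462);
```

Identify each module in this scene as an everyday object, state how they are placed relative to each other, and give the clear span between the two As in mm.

A is a stool. B is a beam. A beam spans the tops of two stools. The clear span between the two stools is 940 mm.

Second stool starts at x = 1201; first ends at x = 261; clear span = 1201 − 261 = 940 mm.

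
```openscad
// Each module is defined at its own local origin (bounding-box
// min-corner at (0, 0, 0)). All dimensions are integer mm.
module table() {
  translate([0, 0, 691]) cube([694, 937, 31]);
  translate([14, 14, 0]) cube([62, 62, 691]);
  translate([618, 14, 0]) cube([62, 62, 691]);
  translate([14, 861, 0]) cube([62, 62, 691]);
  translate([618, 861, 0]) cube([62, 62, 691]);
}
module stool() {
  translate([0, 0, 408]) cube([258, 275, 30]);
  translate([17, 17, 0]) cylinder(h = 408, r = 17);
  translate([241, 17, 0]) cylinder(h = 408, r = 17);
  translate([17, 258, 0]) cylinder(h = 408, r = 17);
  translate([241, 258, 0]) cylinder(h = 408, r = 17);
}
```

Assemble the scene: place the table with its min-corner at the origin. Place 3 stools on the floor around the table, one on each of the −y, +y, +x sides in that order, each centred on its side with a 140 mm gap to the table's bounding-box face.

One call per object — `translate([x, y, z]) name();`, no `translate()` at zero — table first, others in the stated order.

table();
translate([218, -415, 0]) stool();
translate([218, 1077, 0]) stool();
translate([834, 331, 0]) stool();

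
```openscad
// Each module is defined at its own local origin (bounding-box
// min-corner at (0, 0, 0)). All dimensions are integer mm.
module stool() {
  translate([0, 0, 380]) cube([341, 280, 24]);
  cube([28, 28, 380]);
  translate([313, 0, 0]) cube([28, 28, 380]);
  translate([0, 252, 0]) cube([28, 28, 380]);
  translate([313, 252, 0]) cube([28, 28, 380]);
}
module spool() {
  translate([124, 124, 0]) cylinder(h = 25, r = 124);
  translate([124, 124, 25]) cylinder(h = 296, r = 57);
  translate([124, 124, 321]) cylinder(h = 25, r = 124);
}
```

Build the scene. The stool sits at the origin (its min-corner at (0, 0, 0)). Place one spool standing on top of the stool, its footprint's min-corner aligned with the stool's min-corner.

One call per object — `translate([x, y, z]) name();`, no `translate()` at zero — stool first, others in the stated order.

stool();
translate([0, 0, 404]) spool();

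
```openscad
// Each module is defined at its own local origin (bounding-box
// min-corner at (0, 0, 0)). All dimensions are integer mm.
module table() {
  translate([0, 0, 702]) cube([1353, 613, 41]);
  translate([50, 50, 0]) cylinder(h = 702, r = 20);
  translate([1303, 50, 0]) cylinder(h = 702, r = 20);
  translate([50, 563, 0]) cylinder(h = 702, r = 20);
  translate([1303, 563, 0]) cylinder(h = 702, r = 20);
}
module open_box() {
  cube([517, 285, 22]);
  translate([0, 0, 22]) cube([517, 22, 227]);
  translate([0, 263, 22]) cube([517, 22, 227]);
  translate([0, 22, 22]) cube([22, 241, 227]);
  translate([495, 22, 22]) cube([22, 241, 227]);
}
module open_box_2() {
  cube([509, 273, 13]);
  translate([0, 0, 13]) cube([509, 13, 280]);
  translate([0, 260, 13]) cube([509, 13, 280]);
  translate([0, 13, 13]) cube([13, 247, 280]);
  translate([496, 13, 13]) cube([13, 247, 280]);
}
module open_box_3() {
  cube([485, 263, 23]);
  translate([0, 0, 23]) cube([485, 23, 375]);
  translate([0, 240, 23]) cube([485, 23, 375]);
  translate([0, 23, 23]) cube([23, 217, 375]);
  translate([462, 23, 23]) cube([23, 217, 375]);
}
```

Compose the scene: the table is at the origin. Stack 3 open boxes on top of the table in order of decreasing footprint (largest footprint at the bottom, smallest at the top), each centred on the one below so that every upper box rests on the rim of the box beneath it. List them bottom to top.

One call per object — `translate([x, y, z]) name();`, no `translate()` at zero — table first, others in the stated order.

table();
translate([418, 164, 743]) open_box();
translate([422, 170, 992]) open_box_2();
translate([434, 175, 1285]) open_box_3();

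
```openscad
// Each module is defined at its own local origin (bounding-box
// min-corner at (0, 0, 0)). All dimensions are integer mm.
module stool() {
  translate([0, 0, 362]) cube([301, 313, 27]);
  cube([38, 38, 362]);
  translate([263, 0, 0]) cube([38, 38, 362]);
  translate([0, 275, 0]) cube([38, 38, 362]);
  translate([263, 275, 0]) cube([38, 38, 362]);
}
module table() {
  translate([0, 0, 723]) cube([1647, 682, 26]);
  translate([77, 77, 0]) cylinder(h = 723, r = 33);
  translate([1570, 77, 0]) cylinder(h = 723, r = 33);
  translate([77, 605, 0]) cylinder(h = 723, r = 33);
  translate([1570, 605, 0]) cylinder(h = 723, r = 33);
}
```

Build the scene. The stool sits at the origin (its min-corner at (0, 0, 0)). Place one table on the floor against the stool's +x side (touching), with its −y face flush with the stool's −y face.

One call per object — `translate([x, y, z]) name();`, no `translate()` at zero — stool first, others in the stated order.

stool();
translate([301, 0, 0]) table();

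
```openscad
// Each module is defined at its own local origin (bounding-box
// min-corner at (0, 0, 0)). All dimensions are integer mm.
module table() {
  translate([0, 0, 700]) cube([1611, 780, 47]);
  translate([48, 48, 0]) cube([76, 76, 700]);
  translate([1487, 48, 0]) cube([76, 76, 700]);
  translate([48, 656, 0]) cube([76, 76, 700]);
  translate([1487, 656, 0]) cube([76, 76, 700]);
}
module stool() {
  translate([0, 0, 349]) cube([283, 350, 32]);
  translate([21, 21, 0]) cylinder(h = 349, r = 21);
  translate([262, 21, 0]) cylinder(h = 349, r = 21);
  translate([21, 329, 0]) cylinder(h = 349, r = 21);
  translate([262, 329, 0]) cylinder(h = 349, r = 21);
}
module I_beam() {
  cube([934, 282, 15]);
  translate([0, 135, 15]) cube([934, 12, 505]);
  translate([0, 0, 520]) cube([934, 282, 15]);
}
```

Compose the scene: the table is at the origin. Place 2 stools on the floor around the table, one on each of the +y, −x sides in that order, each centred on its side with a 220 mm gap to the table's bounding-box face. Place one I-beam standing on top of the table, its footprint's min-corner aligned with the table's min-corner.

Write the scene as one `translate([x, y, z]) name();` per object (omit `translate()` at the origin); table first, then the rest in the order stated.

table();
translate([664, 1000, 0]) stool();
translate([-503, 215, 0]) stool();
translate([0, 0, 747]) I_beam();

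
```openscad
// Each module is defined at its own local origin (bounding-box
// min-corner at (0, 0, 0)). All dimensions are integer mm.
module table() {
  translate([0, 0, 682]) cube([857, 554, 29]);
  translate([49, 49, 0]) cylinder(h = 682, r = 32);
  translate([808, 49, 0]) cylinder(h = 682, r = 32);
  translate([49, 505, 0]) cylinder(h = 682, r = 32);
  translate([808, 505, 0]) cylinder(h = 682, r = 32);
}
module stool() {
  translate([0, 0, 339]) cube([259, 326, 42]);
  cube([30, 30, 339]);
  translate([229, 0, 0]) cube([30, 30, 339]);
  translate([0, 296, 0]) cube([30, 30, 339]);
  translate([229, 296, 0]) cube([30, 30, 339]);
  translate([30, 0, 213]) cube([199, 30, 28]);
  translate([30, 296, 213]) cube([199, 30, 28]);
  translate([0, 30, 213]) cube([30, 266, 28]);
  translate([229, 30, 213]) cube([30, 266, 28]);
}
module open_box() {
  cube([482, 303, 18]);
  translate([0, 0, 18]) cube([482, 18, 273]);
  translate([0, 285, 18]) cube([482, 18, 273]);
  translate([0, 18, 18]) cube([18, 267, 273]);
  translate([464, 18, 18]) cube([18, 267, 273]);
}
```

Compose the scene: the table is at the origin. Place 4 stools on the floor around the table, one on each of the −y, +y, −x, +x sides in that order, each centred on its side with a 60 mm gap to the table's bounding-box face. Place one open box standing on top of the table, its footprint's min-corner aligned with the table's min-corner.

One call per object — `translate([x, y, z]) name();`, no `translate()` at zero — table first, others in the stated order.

table();
translate([299, -386, 0]) stool();
translate([299, 614, 0]) stool();
translate([-319, 114, 0]) stool();
translate([917, 114, 0]) stool();
translate([0, 0, 711]) open_box();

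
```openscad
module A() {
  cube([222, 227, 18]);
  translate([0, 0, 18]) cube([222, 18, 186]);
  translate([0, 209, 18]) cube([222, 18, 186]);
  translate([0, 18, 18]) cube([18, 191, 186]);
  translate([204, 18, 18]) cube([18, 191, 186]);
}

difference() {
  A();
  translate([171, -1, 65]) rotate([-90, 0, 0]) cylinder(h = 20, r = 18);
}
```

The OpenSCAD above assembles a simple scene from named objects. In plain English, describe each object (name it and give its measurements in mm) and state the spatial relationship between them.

A is an open-topped rectangular box: outside dimensions 222×227×204 mm, with a uniform wall and base thickness of 18 mm. The base is a full 222×227 slab on the floor; four walls sit on top of the base. The front and back walls (the −y and +y sides) span the full width; the two side walls fit between them.

The open box has a circular hole of radius 18 mm through its front wall, centred at (x = 171, z = 65).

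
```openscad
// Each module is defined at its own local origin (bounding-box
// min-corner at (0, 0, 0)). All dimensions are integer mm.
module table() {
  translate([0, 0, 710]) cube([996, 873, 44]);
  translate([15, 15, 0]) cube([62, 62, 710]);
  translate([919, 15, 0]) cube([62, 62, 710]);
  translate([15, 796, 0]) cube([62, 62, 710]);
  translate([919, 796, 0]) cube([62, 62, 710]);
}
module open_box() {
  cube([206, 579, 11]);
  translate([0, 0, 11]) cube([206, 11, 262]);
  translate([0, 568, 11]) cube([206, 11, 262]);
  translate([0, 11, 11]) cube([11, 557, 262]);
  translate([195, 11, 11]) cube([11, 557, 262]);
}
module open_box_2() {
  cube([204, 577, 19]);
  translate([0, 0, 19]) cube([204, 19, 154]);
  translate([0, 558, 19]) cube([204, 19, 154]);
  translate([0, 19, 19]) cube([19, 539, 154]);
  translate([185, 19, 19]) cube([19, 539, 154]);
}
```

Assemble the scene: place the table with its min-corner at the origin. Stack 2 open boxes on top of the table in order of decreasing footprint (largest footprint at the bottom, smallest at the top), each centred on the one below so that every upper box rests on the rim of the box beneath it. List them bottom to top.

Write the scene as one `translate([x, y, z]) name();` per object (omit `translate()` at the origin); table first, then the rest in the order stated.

table();
translate([395, 147, 754]) open_box();
translate([396, 148, 1027]) open_box_2();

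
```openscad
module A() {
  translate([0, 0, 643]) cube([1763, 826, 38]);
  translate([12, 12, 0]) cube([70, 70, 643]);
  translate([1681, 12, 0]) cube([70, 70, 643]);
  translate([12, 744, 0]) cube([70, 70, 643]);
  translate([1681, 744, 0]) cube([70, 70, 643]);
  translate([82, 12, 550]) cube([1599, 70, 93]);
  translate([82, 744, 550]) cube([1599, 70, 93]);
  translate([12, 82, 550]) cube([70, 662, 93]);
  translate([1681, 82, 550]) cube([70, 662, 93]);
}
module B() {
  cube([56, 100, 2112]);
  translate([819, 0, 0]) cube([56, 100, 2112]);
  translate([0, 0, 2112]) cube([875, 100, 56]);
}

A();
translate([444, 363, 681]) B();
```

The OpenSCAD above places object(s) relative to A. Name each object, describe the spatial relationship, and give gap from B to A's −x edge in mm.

A is a table. B is a door frame. The door frame is on top of the table, centred. The gap from the door frame to the table's −x edge is 444 mm.

The door frame's min-x is at 444; the table's min-x is 0; gap = 444 mm.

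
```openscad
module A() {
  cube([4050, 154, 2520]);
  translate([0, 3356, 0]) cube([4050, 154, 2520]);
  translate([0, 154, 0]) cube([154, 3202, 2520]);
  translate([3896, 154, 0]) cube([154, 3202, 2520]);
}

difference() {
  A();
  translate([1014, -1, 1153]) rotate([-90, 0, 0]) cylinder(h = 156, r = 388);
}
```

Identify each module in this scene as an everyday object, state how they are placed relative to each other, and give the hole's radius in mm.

The subtracted cylinder has r = 388 mm.

A is a house frame. The house frame has a circular hole through its front wall. The hole's radius is 388 mm.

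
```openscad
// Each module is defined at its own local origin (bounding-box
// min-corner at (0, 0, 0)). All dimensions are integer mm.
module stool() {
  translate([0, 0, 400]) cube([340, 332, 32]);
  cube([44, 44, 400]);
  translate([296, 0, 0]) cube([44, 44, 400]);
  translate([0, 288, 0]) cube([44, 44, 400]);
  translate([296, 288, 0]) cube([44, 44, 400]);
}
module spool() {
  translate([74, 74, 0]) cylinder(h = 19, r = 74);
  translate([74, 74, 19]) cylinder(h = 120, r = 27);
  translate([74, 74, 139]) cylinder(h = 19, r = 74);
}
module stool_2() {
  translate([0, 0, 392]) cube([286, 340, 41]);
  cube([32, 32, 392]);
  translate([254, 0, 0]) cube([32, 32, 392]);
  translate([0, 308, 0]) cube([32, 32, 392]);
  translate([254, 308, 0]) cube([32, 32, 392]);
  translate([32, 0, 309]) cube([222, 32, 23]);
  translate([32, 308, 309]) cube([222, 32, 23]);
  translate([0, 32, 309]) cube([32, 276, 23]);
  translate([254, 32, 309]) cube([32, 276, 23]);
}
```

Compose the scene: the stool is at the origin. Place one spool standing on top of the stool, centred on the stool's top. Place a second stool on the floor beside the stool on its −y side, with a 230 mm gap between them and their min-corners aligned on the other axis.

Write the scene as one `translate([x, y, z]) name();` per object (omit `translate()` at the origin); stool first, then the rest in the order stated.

stool();
translate([96, 92, 432]) spool();
translate([0, -570, 0]) stool_2();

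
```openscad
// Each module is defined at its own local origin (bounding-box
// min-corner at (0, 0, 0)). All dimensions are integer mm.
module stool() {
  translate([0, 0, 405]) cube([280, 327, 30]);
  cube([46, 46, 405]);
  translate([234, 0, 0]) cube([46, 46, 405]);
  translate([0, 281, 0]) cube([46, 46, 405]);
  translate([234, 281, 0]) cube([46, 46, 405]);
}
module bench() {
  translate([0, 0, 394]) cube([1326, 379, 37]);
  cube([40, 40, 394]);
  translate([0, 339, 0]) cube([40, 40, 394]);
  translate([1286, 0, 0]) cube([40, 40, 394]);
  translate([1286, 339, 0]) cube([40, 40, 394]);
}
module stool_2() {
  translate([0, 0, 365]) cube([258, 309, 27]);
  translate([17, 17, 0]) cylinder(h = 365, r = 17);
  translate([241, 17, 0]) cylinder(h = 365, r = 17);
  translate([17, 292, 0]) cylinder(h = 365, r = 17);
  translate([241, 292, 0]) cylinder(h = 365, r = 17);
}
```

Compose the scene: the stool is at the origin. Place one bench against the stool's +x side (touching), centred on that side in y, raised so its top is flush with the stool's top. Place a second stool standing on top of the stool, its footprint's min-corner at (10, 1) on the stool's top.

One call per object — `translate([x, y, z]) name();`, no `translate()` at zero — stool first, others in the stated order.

stool();
translate([280, -26, 4]) bench();
translate([10, 1, 435]) stool_2();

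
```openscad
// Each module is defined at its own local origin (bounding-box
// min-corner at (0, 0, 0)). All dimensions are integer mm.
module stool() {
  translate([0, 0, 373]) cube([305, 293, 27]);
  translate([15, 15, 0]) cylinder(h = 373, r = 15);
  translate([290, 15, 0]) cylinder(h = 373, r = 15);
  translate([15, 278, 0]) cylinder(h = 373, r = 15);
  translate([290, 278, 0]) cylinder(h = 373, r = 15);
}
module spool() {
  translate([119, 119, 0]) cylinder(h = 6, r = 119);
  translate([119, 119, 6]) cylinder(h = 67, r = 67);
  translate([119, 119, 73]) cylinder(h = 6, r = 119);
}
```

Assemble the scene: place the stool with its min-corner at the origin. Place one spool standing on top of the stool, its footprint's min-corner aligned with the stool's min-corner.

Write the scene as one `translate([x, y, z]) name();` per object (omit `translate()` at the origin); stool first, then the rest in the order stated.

stool();
translate([0, 0, 400]) spool();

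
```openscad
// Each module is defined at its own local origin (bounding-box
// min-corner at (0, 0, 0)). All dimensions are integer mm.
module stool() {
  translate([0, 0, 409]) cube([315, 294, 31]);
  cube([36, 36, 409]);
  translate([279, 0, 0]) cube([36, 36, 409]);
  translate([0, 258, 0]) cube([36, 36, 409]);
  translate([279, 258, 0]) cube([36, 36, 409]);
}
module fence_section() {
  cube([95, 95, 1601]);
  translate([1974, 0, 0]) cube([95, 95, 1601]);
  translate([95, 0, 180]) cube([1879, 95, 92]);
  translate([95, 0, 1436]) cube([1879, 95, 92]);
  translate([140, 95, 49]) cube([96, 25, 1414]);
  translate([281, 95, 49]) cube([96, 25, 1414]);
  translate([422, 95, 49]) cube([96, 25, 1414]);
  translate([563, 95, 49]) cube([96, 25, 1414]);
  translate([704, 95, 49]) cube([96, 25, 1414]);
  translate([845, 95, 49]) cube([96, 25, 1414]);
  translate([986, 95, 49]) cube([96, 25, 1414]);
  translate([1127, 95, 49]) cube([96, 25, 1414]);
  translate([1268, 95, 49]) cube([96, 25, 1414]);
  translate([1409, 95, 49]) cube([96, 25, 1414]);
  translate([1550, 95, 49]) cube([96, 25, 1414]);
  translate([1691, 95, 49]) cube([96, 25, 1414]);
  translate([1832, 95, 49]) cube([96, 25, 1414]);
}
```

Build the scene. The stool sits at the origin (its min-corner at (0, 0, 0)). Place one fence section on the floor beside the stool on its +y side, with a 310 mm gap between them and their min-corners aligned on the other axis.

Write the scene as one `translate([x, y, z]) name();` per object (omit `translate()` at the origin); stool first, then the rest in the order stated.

stool();
translate([0, 604, 0]) fence_section();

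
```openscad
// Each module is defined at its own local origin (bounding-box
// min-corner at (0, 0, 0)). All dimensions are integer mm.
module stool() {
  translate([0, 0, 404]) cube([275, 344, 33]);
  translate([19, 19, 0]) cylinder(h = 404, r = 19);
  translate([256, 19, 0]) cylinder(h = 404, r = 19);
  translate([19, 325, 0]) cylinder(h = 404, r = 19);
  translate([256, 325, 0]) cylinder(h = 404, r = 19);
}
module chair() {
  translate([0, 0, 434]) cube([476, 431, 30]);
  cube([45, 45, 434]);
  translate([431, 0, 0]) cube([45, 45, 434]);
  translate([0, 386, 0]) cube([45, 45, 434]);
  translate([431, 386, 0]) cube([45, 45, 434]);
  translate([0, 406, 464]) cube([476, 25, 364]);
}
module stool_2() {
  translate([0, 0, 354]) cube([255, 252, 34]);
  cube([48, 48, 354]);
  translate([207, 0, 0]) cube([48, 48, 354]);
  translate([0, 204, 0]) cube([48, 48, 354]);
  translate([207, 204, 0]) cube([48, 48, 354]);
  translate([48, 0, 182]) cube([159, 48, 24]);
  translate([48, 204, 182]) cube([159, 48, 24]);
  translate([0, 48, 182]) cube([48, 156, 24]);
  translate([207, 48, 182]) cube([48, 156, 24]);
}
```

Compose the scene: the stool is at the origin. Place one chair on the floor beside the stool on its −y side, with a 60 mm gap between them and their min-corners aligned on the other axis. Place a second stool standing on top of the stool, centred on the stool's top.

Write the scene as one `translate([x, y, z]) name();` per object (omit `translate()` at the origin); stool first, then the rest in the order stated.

stool();
translate([0, -491, 0]) chair();
translate([10, 46, 437]) stool_2();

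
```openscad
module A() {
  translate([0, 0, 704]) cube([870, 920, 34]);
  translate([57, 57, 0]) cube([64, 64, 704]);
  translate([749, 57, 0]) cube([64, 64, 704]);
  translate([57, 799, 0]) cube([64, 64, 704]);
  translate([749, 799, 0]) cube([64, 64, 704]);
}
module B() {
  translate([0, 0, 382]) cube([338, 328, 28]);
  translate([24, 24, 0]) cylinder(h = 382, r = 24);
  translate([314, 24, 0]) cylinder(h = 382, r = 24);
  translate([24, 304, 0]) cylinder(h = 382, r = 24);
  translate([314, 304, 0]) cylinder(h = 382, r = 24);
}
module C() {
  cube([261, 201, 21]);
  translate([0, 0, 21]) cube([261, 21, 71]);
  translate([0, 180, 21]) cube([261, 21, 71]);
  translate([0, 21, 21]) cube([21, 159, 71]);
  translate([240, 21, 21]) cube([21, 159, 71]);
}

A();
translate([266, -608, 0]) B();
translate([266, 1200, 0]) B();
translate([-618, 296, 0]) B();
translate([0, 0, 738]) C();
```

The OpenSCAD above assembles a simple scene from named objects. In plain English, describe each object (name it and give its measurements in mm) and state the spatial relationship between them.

A is a rectangular dining table. The top is 870×920×34 mm with its upper surface at z = 738 mm. It stands on four 64×64 mm square legs, each inset 57 mm from the nearest pair of top edges, running from the floor to the underside of the top.

B is a simple wooden stool: a rectangular seat 338 mm (x) by 328 mm (y), 28 mm thick, top face at z = 410 mm, on four round legs, each 48 mm in diameter. The legs rest on z = 0, each leg's axis is inset half a diameter from the nearest pair of seat edges (so the leg's bounding box is flush with the corner).

C is an open-topped rectangular box: outside dimensions 261×201×92 mm, with a uniform wall and base thickness of 21 mm. The base is a full 261×201 slab on the floor; four walls sit on top of the base. The front and back walls (the −y and +y sides) span the full width; the two side walls fit between them.

Three stools sit around the table at the −y, +y, −x sides. The open box is on top of the table.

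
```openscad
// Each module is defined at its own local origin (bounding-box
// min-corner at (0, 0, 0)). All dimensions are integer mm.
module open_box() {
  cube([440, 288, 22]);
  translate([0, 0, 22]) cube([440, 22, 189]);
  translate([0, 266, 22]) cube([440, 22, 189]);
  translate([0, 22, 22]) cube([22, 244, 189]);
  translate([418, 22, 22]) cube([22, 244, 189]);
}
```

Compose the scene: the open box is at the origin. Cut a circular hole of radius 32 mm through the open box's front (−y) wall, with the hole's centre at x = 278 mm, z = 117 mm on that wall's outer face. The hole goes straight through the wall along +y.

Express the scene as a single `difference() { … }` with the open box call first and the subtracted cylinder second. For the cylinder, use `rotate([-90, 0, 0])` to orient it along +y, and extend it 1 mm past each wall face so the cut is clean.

difference() {
  open_box();
  translate([278, -1, 117]) rotate([-90, 0, 0]) cylinder(h = 24, r = 32);
}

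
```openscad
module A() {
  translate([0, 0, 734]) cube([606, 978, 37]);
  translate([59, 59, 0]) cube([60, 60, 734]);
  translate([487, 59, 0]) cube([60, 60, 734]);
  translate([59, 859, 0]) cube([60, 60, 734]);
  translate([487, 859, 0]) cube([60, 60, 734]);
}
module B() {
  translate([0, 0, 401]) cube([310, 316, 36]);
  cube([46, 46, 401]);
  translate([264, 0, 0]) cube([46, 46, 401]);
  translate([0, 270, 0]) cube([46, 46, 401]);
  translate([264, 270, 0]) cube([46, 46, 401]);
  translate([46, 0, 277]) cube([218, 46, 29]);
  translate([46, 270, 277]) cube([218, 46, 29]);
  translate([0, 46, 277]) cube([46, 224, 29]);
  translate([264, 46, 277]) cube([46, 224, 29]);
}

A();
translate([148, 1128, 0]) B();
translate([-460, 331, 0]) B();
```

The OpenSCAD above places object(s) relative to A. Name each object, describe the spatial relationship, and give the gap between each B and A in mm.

A is a table. B is a stool. Two stools sit around the table at the +y, −x sides. The gap between each stool and the table is 150 mm.

Each stool's nearest face is 150 mm from the table's bounding box.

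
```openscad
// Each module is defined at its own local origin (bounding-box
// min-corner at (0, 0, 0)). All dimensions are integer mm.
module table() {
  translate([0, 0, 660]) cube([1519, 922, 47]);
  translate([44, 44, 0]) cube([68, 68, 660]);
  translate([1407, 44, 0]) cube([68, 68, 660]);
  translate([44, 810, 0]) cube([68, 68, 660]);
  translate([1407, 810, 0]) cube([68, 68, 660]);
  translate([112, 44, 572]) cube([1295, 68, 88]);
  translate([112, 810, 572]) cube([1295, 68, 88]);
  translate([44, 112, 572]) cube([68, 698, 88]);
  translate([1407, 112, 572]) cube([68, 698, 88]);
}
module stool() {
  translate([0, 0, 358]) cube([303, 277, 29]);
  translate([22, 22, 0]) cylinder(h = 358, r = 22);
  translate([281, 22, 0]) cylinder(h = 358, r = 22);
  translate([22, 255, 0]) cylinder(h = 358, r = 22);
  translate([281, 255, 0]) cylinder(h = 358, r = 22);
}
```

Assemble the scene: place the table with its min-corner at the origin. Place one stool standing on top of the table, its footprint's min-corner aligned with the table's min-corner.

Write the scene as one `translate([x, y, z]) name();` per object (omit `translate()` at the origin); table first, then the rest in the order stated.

table();
translate([0, 0, 707]) stool();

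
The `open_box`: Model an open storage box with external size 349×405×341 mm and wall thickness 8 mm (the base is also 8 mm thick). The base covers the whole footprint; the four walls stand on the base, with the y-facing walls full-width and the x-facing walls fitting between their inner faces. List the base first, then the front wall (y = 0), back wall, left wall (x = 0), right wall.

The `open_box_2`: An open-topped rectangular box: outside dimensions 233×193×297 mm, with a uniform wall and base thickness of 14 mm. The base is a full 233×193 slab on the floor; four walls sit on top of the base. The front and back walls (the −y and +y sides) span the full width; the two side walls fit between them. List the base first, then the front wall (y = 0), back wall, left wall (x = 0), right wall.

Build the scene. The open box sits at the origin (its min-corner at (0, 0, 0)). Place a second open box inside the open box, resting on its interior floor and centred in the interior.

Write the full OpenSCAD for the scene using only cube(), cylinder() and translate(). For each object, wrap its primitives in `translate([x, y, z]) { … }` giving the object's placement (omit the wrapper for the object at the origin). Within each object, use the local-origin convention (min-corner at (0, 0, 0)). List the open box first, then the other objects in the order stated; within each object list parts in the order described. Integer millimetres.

cube([349, 405, 8]);
translate([0, 0, 8]) cube([349, 8, 333]);
translate([0, 397, 8]) cube([349, 8, 333]);
translate([0, 8, 8]) cube([8, 389, 333]);
translate([341, 8, 8]) cube([8, 389, 333]);
translate([58, 106, 8]) {
  cube([233, 193, 14]);
  translate([0, 0, 14]) cube([233, 14, 283]);
  translate([0, 179, 14]) cube([233, 14, 283]);
  translate([0, 14, 14]) cube([14, 165, 283]);
  translate([219, 14, 14]) cube([14, 165, 283]);
}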